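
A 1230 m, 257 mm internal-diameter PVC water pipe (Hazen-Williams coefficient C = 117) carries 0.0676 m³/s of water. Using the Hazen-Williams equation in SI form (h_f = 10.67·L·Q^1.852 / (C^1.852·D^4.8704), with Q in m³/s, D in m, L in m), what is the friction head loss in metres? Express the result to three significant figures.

h_f = 10.67·1230·0.0676^1.852 / (117^1.852·0.257^4.8704) = 9.879 m

h_f ≈ 9.88 m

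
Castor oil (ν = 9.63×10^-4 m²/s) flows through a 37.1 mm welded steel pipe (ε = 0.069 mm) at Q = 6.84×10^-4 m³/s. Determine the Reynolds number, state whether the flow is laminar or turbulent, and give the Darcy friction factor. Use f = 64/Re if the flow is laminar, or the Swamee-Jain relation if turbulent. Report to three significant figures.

Re ≈ 24.4; laminar; f = 64/Re ≈ 2.63

V = 4Q/(πD²) = 0.6327 m/s
Re = VD/ν = 0.6327·0.0371/9.63×10^-4 = 24.4
Re < 2300 → laminar → f = 64/Re = 2.626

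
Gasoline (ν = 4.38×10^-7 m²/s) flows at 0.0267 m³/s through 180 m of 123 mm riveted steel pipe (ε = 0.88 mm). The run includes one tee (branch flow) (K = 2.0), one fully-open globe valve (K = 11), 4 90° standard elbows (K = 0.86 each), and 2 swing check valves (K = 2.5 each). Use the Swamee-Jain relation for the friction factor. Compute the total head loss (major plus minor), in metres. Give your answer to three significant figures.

H_L ≈ 18.4 m

V = 4Q/(πD²) = 2.247 m/s; V²/2g = 0.2573 m
Re = 6.31×10^5, ε/D = 0.00715 → f = 0.03414 (Swamee-Jain)
Major: h_f = f(L/D)·V²/2g = 0.03414·1463·0.2573 = 12.86 m
Minor: ΣK = 21.4; h_m = ΣK·V²/2g = 5.518 m
Total H_L = 12.86 + 5.518 = 18.38 m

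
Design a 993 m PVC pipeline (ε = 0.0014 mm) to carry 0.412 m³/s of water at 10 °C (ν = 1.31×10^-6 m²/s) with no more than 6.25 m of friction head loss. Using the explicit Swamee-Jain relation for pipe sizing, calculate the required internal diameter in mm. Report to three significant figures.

D ≈ 491 mm

Swamee-Jain (Type III): D = 0.66·[ε^1.25·(LQ²/(gh_f))^4.75 + ν·Q^9.4·(L/(gh_f))^5.2]^0.04
LQ²/(gh_f) = 2.749; L/(gh_f) = 16.20
Term 1 = ε^1.25·(…)^4.75 = 5.87×10^-6; Term 2 = ν·Q^9.4·(…)^5.2 = 6.11×10^-4
D = 0.66·(5.87×10^-6 + 6.11×10^-4)^0.04 = 0.4911 m = 491 mm
Check: V = 2.18 m/s, Re = 8.15×10^5, f = 0.01208, h_f = 5.89 m ≈ 6.25 m ✓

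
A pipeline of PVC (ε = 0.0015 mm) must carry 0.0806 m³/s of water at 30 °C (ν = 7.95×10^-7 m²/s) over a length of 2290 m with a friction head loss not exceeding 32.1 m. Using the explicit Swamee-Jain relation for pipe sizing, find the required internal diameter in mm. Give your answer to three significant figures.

D ≈ 221 mm

Swamee-Jain (Type III): D = 0.66·[ε^1.25·(LQ²/(gh_f))^4.75 + ν·Q^9.4·(L/(gh_f))^5.2]^0.04
LQ²/(gh_f) = 0.04724; L/(gh_f) = 7.272
Term 1 = ε^1.25·(…)^4.75 = 2.65×10^-14; Term 2 = ν·Q^9.4·(…)^5.2 = 1.26×10^-12
D = 0.66·(2.65×10^-14 + 1.26×10^-12)^0.04 = 0.2208 m = 221 mm
Check: V = 2.11 m/s, Re = 5.85×10^5, f = 0.01285, h_f = 30.1 m ≈ 32.1 m ✓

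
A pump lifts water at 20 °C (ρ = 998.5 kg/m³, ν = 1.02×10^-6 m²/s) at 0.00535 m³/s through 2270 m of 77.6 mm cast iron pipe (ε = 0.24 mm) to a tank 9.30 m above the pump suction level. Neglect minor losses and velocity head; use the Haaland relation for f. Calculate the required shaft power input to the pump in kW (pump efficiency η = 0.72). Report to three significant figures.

P_shaft ≈ 4.53 kW

V = 4Q/(πD²) = 1.131 m/s; Re = 8.61×10^4; ε/D = 0.00309; f = 0.02777
h_f = f(L/D)V²/2g = 52.98 m
Total head H = z + h_f = 9.30 + 52.98 = 62.28 m
P_hyd = ρgQH = 998.5·9.81·0.00535·62.28 = 3.264 kW
P_shaft = P_hyd/η = 3.264/0.72 = 4.533 kW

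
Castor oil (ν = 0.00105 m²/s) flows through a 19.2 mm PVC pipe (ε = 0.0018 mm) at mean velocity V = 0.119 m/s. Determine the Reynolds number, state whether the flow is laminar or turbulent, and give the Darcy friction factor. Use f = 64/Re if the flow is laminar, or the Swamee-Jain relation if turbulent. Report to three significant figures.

Re = VD/ν = 0.1190·0.0192/0.00105 = 2.18
Re < 2300 → laminar → f = 64/Re = 29.41

Re ≈ 2.18; laminar; f = 64/Re ≈ 29.4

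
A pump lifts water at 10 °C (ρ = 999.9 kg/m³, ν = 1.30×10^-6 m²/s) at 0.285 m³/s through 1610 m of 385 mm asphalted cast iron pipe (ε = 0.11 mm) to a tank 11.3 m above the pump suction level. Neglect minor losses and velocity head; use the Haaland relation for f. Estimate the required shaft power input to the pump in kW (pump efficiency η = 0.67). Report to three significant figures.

P_shaft ≈ 131 kW

V = 4Q/(πD²) = 2.448 m/s; Re = 7.25×10^5; ε/D = 2.86×10^-4; f = 0.01569
h_f = f(L/D)V²/2g = 20.05 m
Total head H = z + h_f = 11.3 + 20.05 = 31.35 m
P_hyd = ρgQH = 999.9·9.81·0.285·31.35 = 87.64 kW
P_shaft = P_hyd/η = 87.64/0.67 = 130.8 kW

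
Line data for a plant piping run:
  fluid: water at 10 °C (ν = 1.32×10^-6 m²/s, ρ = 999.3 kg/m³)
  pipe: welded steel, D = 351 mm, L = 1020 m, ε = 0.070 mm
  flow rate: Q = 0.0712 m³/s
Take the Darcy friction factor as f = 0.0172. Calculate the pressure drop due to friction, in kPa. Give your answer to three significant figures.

Δp ≈ 13.5 kPa

V = 4Q/(πD²) = 4·0.0712/(π·0.351²) = 0.7358 m/s
h_f = f(L/D)V²/(2g) = 0.01720·(1020/0.351)·0.7358²/(2·9.81) = 1.379 m
Δp = ρg·h_f = 999.3·9.81·1.379 = 13.52 kPa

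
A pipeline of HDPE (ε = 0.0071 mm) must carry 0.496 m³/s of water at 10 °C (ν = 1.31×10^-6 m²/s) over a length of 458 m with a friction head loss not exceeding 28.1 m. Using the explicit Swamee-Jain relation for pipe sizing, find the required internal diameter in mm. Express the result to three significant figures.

Swamee-Jain (Type III): D = 0.66·[ε^1.25·(LQ²/(gh_f))^4.75 + ν·Q^9.4·(L/(gh_f))^5.2]^0.04
LQ²/(gh_f) = 0.4087; L/(gh_f) = 1.661
Term 1 = ε^1.25·(…)^4.75 = 5.23×10^-9; Term 2 = ν·Q^9.4·(…)^5.2 = 2.52×10^-8
D = 0.66·(5.23×10^-9 + 2.52×10^-8)^0.04 = 0.3303 m = 330 mm
Check: V = 5.79 m/s, Re = 1.46×10^6, f = 0.01153, h_f = 27.3 m ≈ 28.1 m ✓

D ≈ 330 mm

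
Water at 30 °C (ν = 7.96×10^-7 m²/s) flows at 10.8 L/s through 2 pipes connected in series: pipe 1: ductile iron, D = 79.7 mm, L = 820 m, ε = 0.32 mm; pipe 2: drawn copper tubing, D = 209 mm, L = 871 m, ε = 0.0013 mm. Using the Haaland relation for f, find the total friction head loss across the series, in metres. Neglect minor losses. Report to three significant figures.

H ≈ 71.6 m

Pipe 1: V = 2.165 m/s, Re = 2.17×10^5, ε/D = 0.00402, f = 0.02896, h_1 = f(L/D)V²/2g = 71.18 m
Pipe 2: V = 0.3148 m/s, Re = 8.27×10^4, ε/D = 6.22×10^-6, f = 0.01857, h_2 = f(L/D)V²/2g = 0.3910 m
Series → Q common, losses add: H = Σh = 71.57 m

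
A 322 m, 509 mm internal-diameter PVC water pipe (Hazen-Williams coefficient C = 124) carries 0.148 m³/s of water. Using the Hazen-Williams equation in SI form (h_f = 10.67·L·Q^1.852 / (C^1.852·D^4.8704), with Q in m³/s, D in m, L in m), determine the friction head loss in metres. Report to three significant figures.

h_f ≈ 0.355 m

h_f = 10.67·322·0.148^1.852 / (124^1.852·0.509^4.8704) = 0.3554 m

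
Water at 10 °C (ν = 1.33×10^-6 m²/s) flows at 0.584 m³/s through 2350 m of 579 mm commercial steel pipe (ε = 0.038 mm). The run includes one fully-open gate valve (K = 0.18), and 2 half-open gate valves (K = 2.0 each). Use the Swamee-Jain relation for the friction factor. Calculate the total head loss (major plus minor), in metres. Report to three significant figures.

V = 4Q/(πD²) = 2.218 m/s; V²/2g = 0.2507 m
Re = 9.66×10^5, ε/D = 6.56×10^-5 → f = 0.01301 (Swamee-Jain)
Major: h_f = f(L/D)·V²/2g = 0.01301·4059·0.2507 = 13.24 m
Minor: ΣK = 4.18; h_m = ΣK·V²/2g = 1.048 m
Total H_L = 13.24 + 1.048 = 14.29 m

H_L ≈ 14.3 m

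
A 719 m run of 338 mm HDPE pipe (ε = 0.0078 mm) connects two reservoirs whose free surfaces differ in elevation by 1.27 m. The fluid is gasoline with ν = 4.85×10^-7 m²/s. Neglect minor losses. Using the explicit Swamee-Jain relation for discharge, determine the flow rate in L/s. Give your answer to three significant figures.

Q ≈ 85.5 L/s

Swamee-Jain (Type II): Q = -0.965·√(gD⁵h_f/L)·ln[ε/(3.7D) + √(3.17ν²L/(gD³h_f))]
√(gD⁵h_f/L) = √(9.81·0.338⁵·1.27/719) = 0.008743
ε/(3.7D) = 6.24×10^-6; √(3.17ν²L/(gD³h_f)) = 3.34×10^-5
Q = -0.965·0.008743·ln(3.962×10^-5) = 0.08552 m³/s
Check: V = 0.953 m/s, Re = 6.64×10^5, f = 0.01288, h_f = 1.27 m ≈ 1.27 m ✓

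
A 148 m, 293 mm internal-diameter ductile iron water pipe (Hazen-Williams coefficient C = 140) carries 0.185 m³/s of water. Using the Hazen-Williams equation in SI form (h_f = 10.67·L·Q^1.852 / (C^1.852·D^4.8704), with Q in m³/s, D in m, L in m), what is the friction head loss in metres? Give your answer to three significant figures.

h_f = 10.67·148·0.185^1.852 / (140^1.852·0.293^4.8704) = 2.905 m

h_f ≈ 2.91 m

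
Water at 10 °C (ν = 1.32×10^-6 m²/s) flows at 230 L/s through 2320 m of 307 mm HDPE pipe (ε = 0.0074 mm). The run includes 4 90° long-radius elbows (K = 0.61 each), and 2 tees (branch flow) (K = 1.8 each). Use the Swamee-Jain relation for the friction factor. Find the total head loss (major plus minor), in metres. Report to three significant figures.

H_L ≈ 50.3 m

V = 4Q/(πD²) = 3.107 m/s; V²/2g = 0.4921 m
Re = 7.23×10^5, ε/D = 2.41×10^-5 → f = 0.01274 (Swamee-Jain)
Major: h_f = f(L/D)·V²/2g = 0.01274·7557·0.4921 = 47.36 m
Minor: ΣK = 6.04; h_m = ΣK·V²/2g = 2.972 m
Total H_L = 47.36 + 2.972 = 50.34 m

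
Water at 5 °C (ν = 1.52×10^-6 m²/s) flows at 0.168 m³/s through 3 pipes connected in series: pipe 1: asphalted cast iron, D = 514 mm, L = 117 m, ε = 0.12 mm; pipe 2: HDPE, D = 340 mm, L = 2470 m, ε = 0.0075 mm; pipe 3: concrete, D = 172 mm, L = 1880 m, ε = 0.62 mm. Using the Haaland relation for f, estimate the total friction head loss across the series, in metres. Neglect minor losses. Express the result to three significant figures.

H ≈ 826 m

Pipe 1: V = 0.8096 m/s, Re = 2.74×10^5, ε/D = 2.33×10^-4, f = 0.01648, h_1 = f(L/D)V²/2g = 0.1253 m
Pipe 2: V = 1.850 m/s, Re = 4.14×10^5, ε/D = 2.21×10^-5, f = 0.01375, h_2 = f(L/D)V²/2g = 17.43 m
Pipe 3: V = 7.230 m/s, Re = 8.18×10^5, ε/D = 0.00360, f = 0.02776, h_3 = f(L/D)V²/2g = 808.4 m
Series → Q common, losses add: H = Σh = 825.9 m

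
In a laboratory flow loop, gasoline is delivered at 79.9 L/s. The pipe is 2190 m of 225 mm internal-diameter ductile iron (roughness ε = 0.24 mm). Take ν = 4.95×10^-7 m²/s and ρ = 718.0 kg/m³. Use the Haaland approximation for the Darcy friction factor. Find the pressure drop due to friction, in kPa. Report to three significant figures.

Δp ≈ 286 kPa

V = 4Q/(πD²) = 4·0.0799/(π·0.225²) = 2.010 m/s
Re = VD/ν = 2.010·0.225/4.95×10^-7 = 9.13×10^5 → turbulent
ε/D = 0.24/225 = 0.00107
Haaland: f = 0.02027
h_f = f(L/D)V²/(2g) = 0.02027·(2190/0.225)·2.010²/(2·9.81) = 40.60 m
Δp = ρg·h_f = 718.0·9.81·40.60 = 286.0 kPa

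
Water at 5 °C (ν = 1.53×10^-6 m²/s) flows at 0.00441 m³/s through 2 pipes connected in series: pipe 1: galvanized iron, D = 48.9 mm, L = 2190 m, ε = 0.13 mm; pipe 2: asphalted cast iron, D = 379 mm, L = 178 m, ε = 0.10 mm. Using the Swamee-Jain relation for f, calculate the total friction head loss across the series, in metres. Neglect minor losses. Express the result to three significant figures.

H ≈ 345 m

Pipe 1: V = 2.348 m/s, Re = 7.50×10^4, ε/D = 0.00266, f = 0.02740, h_1 = f(L/D)V²/2g = 344.9 m
Pipe 2: V = 0.03909 m/s, Re = 9680, ε/D = 2.64×10^-4, f = 0.03170, h_2 = f(L/D)V²/2g = 0.001160 m
Series → Q common, losses add: H = Σh = 344.9 m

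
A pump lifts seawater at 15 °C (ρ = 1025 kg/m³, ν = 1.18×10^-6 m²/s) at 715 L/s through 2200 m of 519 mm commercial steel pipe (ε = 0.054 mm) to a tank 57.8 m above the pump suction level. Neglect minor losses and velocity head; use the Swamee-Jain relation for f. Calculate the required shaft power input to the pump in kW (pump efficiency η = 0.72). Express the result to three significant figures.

V = 4Q/(πD²) = 3.380 m/s; Re = 1.49×10^6; ε/D = 1.04×10^-4; f = 0.01318
h_f = f(L/D)V²/2g = 32.52 m
Total head H = z + h_f = 57.8 + 32.52 = 90.32 m
P_hyd = ρgQH = 1025·9.81·0.715·90.32 = 649.4 kW
P_shaft = P_hyd/η = 649.4/0.72 = 901.9 kW

P_shaft ≈ 902 kW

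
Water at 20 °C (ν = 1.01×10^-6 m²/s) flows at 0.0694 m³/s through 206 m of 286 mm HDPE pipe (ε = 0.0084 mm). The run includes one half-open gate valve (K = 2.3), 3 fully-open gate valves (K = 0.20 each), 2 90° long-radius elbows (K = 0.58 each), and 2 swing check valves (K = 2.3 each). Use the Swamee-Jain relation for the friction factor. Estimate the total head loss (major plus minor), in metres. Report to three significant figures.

V = 4Q/(πD²) = 1.080 m/s; V²/2g = 0.05948 m
Re = 3.06×10^5, ε/D = 2.94×10^-5 → f = 0.01466 (Swamee-Jain)
Major: h_f = f(L/D)·V²/2g = 0.01466·720.3·0.05948 = 0.6282 m
Minor: ΣK = 8.66; h_m = ΣK·V²/2g = 0.5151 m
Total H_L = 0.6282 + 0.5151 = 1.143 m

H_L ≈ 1.14 m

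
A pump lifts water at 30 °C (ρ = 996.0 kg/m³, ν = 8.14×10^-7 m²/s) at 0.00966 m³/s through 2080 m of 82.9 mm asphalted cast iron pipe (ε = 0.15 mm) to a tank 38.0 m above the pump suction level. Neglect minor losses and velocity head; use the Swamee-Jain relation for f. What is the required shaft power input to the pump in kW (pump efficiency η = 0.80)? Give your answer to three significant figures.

V = 4Q/(πD²) = 1.790 m/s; Re = 1.82×10^5; ε/D = 0.00181; f = 0.02403
h_f = f(L/D)V²/2g = 98.42 m
Total head H = z + h_f = 38.0 + 98.42 = 136.4 m
P_hyd = ρgQH = 996.0·9.81·0.00966·136.4 = 12.88 kW
P_shaft = P_hyd/η = 12.88/0.80 = 16.09 kW

P_shaft ≈ 16.1 kW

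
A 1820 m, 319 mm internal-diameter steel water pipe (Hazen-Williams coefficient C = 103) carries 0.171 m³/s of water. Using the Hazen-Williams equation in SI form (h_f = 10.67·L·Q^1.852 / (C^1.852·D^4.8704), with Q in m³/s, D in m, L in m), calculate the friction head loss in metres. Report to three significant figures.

h_f = 10.67·1820·0.171^1.852 / (103^1.852·0.319^4.8704) = 36.03 m

h_f ≈ 36.0 m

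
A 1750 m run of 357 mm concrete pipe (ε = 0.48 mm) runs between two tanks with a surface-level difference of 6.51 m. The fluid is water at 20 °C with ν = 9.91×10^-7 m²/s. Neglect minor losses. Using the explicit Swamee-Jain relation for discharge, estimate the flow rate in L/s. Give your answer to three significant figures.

Q ≈ 110 L/s

Swamee-Jain (Type II): Q = -0.965·√(gD⁵h_f/L)·ln[ε/(3.7D) + √(3.17ν²L/(gD³h_f))]
√(gD⁵h_f/L) = √(9.81·0.357⁵·6.51/1750) = 0.01455
ε/(3.7D) = 3.63×10^-4; √(3.17ν²L/(gD³h_f)) = 4.33×10^-5
Q = -0.965·0.01455·ln(4.067×10^-4) = 0.1096 m³/s
Check: V = 1.09 m/s, Re = 3.94×10^5, f = 0.02187, h_f = 6.55 m ≈ 6.51 m ✓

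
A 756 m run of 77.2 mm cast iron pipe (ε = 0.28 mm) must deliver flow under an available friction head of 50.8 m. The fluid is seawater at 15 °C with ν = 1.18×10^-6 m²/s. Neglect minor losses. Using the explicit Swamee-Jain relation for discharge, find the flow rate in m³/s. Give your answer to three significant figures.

Swamee-Jain (Type II): Q = -0.965·√(gD⁵h_f/L)·ln[ε/(3.7D) + √(3.17ν²L/(gD³h_f))]
√(gD⁵h_f/L) = √(9.81·0.0772⁵·50.8/756) = 0.001344
ε/(3.7D) = 9.80×10^-4; √(3.17ν²L/(gD³h_f)) = 1.21×10^-4
Q = -0.965·0.001344·ln(0.001101) = 0.008837 m³/s
Check: V = 1.89 m/s, Re = 1.24×10^5, f = 0.02879, h_f = 51.2 m ≈ 50.8 m ✓

Q ≈ 0.00884 m³/s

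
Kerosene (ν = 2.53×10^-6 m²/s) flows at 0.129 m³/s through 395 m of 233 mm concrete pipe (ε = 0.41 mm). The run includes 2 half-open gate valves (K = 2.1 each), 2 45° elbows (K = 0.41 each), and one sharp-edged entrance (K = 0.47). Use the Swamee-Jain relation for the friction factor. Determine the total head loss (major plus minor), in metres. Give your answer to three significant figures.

H_L ≈ 21.1 m

V = 4Q/(πD²) = 3.025 m/s; V²/2g = 0.4665 m
Re = 2.79×10^5, ε/D = 0.00176 → f = 0.02350 (Swamee-Jain)
Major: h_f = f(L/D)·V²/2g = 0.02350·1695·0.4665 = 18.59 m
Minor: ΣK = 5.49; h_m = ΣK·V²/2g = 2.561 m
Total H_L = 18.59 + 2.561 = 21.15 m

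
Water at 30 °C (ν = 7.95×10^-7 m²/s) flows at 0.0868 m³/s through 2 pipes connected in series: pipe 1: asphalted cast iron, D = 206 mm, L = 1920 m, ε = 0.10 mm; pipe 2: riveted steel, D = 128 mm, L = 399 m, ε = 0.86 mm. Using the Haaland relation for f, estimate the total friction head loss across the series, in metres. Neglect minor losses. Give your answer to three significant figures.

Pipe 1: V = 2.604 m/s, Re = 6.75×10^5, ε/D = 4.85×10^-4, f = 0.01727, h_1 = f(L/D)V²/2g = 55.66 m
Pipe 2: V = 6.745 m/s, Re = 1.09×10^6, ε/D = 0.00672, f = 0.03341, h_2 = f(L/D)V²/2g = 241.5 m
Series → Q common, losses add: H = Σh = 297.2 m

H ≈ 297 m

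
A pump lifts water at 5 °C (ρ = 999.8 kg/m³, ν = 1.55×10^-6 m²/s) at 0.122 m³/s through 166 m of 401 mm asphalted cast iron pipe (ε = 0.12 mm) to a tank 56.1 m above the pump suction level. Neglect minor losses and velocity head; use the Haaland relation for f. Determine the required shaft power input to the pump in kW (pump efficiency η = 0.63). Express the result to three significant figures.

P_shaft ≈ 107 kW

V = 4Q/(πD²) = 0.9660 m/s; Re = 2.50×10^5; ε/D = 2.99×10^-4; f = 0.01709
h_f = f(L/D)V²/2g = 0.3365 m
Total head H = z + h_f = 56.1 + 0.3365 = 56.44 m
P_hyd = ρgQH = 999.8·9.81·0.122·56.44 = 67.53 kW
P_shaft = P_hyd/η = 67.53/0.63 = 107.2 kW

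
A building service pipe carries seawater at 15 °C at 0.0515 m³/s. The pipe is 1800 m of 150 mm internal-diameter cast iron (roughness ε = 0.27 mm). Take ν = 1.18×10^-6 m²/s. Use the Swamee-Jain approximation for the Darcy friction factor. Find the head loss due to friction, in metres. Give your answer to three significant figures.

h_f ≈ 122 m

V = 4Q/(πD²) = 4·0.0515/(π·0.150²) = 2.914 m/s
Re = VD/ν = 2.914·0.150/1.18×10^-6 = 3.70×10^5 → turbulent
ε/D = 0.27/150 = 0.00180
Swamee-Jain: f = 0.02344
h_f = f(L/D)V²/(2g) = 0.02344·(1800/0.150)·2.914²/(2·9.81) = 121.8 m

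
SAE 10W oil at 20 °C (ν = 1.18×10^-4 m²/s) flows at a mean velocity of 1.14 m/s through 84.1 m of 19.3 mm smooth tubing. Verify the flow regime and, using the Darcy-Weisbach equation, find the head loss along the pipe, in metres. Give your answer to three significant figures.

Re = VD/ν = 1.14·0.01930/1.18×10^-4 = 186 → laminar (Re < 2300)
f = 64/Re = 0.3432
h_f = f(L/D)V²/(2g) = 0.3432·(84.1/0.01930)·1.14²/(2·9.81) = 99.07 m

h_f ≈ 99.1 m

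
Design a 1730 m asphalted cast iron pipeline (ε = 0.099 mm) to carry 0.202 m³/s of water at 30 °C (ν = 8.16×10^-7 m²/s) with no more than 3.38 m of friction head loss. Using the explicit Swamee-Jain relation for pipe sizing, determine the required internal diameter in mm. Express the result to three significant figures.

Swamee-Jain (Type III): D = 0.66·[ε^1.25·(LQ²/(gh_f))^4.75 + ν·Q^9.4·(L/(gh_f))^5.2]^0.04
LQ²/(gh_f) = 2.129; L/(gh_f) = 52.17
Term 1 = ε^1.25·(…)^4.75 = 3.58×10^-4; Term 2 = ν·Q^9.4·(…)^5.2 = 2.05×10^-4
D = 0.66·(3.58×10^-4 + 2.05×10^-4)^0.04 = 0.4893 m = 489 mm
Check: V = 1.07 m/s, Re = 6.44×10^5, f = 0.01522, h_f = 3.17 m ≈ 3.38 m ✓

D ≈ 489 mm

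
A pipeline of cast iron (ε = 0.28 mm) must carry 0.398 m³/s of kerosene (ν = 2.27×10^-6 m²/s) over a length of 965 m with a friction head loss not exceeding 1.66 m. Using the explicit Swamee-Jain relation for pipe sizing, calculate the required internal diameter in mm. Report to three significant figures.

D ≈ 681 mm

Swamee-Jain (Type III): D = 0.66·[ε^1.25·(LQ²/(gh_f))^4.75 + ν·Q^9.4·(L/(gh_f))^5.2]^0.04
LQ²/(gh_f) = 9.387; L/(gh_f) = 59.26
Term 1 = ε^1.25·(…)^4.75 = 1.51; Term 2 = ν·Q^9.4·(…)^5.2 = 0.650
D = 0.66·(1.51 + 0.650)^0.04 = 0.6806 m = 681 mm
Check: V = 1.09 m/s, Re = 3.28×10^5, f = 0.01768, h_f = 1.53 m ≈ 1.66 m ✓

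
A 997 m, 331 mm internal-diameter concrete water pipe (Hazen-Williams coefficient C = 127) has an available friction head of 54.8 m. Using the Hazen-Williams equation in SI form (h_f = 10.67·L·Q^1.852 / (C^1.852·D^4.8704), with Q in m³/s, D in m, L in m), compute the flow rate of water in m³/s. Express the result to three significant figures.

Rearranging: Q = [h_f·C^1.852·D^4.8704 / (10.67·L)]^(1/1.852)
Q = [54.8·127^1.852·0.331^4.8704 / (10.67·997)]^0.540 = 0.4033 m³/s

Q ≈ 0.403 m³/s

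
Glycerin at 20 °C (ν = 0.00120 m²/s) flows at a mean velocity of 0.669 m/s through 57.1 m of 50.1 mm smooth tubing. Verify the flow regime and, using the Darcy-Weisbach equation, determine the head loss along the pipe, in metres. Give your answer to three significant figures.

h_f ≈ 59.6 m

Re = VD/ν = 0.669·0.05010/0.00120 = 27.9 → laminar (Re < 2300)
f = 64/Re = 2.291
h_f = f(L/D)V²/(2g) = 2.291·(57.1/0.05010)·0.669²/(2·9.81) = 59.57 m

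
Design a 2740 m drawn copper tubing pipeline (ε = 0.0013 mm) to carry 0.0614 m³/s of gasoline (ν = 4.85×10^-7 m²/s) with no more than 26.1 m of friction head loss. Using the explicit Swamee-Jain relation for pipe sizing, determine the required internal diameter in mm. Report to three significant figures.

Swamee-Jain (Type III): D = 0.66·[ε^1.25·(LQ²/(gh_f))^4.75 + ν·Q^9.4·(L/(gh_f))^5.2]^0.04
LQ²/(gh_f) = 0.04034; L/(gh_f) = 10.70
Term 1 = ε^1.25·(…)^4.75 = 1.05×10^-14; Term 2 = ν·Q^9.4·(…)^5.2 = 4.44×10^-13
D = 0.66·(1.05×10^-14 + 4.44×10^-13)^0.04 = 0.2118 m = 212 mm
Check: V = 1.74 m/s, Re = 7.61×10^5, f = 0.01229, h_f = 24.6 m ≈ 26.1 m ✓

D ≈ 212 mm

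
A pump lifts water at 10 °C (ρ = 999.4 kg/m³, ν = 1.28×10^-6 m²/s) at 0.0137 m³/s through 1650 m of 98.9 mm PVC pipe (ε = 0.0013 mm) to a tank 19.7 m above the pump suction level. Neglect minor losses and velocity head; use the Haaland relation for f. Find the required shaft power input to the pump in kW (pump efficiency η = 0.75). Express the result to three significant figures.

P_shaft ≈ 11.6 kW

V = 4Q/(πD²) = 1.783 m/s; Re = 1.38×10^5; ε/D = 1.31×10^-5; f = 0.01675
h_f = f(L/D)V²/2g = 45.30 m
Total head H = z + h_f = 19.7 + 45.30 = 65.00 m
P_hyd = ρgQH = 999.4·9.81·0.0137·65.00 = 8.730 kW
P_shaft = P_hyd/η = 8.730/0.75 = 11.64 kW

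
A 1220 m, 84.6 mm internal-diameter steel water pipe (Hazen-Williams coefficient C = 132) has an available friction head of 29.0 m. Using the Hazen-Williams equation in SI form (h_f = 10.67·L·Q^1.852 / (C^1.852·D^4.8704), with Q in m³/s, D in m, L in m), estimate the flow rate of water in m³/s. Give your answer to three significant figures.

Rearranging: Q = [h_f·C^1.852·D^4.8704 / (10.67·L)]^(1/1.852)
Q = [29.0·132^1.852·0.0846^4.8704 / (10.67·1220)]^0.540 = 0.007375 m³/s

Q ≈ 0.00737 m³/s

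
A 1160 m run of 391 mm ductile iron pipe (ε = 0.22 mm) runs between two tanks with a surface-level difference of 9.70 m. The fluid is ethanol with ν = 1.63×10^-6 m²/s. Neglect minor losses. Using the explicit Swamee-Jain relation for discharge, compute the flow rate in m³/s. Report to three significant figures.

Swamee-Jain (Type II): Q = -0.965·√(gD⁵h_f/L)·ln[ε/(3.7D) + √(3.17ν²L/(gD³h_f))]
√(gD⁵h_f/L) = √(9.81·0.391⁵·9.70/1160) = 0.02738
ε/(3.7D) = 1.52×10^-4; √(3.17ν²L/(gD³h_f)) = 4.14×10^-5
Q = -0.965·0.02738·ln(1.935×10^-4) = 0.2259 m³/s
Check: V = 1.88 m/s, Re = 4.51×10^5, f = 0.01825, h_f = 9.77 m ≈ 9.70 m ✓

Q ≈ 0.226 m³/s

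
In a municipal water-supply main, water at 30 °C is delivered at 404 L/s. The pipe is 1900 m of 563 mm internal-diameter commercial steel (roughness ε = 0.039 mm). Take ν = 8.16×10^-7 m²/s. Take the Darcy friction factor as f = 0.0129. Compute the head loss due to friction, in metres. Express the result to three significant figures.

V = 4Q/(πD²) = 4·0.404/(π·0.563²) = 1.623 m/s
h_f = f(L/D)V²/(2g) = 0.01290·(1900/0.563)·1.623²/(2·9.81) = 5.844 m

h_f ≈ 5.84 m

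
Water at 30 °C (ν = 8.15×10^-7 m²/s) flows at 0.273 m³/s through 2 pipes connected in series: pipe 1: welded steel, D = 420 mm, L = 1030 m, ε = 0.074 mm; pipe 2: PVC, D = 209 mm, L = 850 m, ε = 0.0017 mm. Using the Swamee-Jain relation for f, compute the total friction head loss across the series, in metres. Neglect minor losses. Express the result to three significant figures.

Pipe 1: V = 1.970 m/s, Re = 1.02×10^6, ε/D = 1.76×10^-4, f = 0.01449, h_1 = f(L/D)V²/2g = 7.032 m
Pipe 2: V = 7.958 m/s, Re = 2.04×10^6, ε/D = 8.13×10^-6, f = 0.01064, h_2 = f(L/D)V²/2g = 139.7 m
Series → Q common, losses add: H = Σh = 146.7 m

H ≈ 147 m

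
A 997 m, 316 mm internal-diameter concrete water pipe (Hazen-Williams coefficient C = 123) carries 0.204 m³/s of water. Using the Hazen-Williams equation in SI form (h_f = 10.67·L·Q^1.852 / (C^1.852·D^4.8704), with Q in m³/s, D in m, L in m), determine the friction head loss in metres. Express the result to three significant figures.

h_f ≈ 20.6 m

h_f = 10.67·997·0.204^1.852 / (123^1.852·0.316^4.8704) = 20.63 m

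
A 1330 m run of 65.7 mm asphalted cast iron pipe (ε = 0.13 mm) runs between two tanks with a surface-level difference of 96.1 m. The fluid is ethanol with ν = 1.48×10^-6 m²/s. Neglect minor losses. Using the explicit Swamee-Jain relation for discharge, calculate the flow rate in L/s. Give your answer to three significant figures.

Swamee-Jain (Type II): Q = -0.965·√(gD⁵h_f/L)·ln[ε/(3.7D) + √(3.17ν²L/(gD³h_f))]
√(gD⁵h_f/L) = √(9.81·0.0657⁵·96.1/1330) = 9.315×10^-4
ε/(3.7D) = 5.35×10^-4; √(3.17ν²L/(gD³h_f)) = 1.86×10^-4
Q = -0.965·9.315×10^-4·ln(7.206×10^-4) = 0.006504 m³/s
Check: V = 1.92 m/s, Re = 8.52×10^4, f = 0.02555, h_f = 97.0 m ≈ 96.1 m ✓

Q ≈ 6.50 L/s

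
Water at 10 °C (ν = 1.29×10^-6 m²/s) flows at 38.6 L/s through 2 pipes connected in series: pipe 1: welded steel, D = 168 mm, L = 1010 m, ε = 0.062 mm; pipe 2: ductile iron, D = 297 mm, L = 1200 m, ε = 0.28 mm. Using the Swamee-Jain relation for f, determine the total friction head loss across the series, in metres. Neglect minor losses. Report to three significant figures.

Pipe 1: V = 1.741 m/s, Re = 2.27×10^5, ε/D = 3.69×10^-4, f = 0.01798, h_1 = f(L/D)V²/2g = 16.70 m
Pipe 2: V = 0.5572 m/s, Re = 1.28×10^5, ε/D = 9.43×10^-4, f = 0.02165, h_2 = f(L/D)V²/2g = 1.384 m
Series → Q common, losses add: H = Σh = 18.09 m

H ≈ 18.1 m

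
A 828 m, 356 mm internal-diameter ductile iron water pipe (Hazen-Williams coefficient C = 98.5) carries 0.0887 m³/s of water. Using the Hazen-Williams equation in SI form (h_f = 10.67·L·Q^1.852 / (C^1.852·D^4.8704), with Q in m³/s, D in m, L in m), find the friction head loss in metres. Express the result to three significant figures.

h_f = 10.67·828·0.0887^1.852 / (98.5^1.852·0.356^4.8704) = 3.094 m

h_f ≈ 3.09 m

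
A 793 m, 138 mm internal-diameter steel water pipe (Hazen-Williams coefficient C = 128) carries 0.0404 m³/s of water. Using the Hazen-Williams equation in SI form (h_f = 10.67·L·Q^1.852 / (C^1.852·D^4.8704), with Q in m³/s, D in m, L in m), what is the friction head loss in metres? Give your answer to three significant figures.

h_f ≈ 43.0 m

h_f = 10.67·793·0.0404^1.852 / (128^1.852·0.138^4.8704) = 42.96 m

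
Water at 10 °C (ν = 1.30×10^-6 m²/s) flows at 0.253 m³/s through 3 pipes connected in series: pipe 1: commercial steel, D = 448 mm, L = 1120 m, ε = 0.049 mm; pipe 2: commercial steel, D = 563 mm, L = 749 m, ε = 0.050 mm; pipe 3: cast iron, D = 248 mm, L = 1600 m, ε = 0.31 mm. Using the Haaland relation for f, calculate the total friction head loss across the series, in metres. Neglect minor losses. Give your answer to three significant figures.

H ≈ 195 m

Pipe 1: V = 1.605 m/s, Re = 5.53×10^5, ε/D = 1.09×10^-4, f = 0.01421, h_1 = f(L/D)V²/2g = 4.665 m
Pipe 2: V = 1.016 m/s, Re = 4.40×10^5, ε/D = 8.88×10^-5, f = 0.01436, h_2 = f(L/D)V²/2g = 1.006 m
Pipe 3: V = 5.238 m/s, Re = 9.99×10^5, ε/D = 0.00125, f = 0.02102, h_3 = f(L/D)V²/2g = 189.6 m
Series → Q common, losses add: H = Σh = 195.2 m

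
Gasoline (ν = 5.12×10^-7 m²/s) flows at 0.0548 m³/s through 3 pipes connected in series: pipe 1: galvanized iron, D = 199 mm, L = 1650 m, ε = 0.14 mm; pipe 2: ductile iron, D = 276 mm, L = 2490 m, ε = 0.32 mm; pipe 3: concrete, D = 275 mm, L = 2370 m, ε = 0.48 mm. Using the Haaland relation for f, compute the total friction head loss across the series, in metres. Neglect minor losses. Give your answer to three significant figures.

Pipe 1: V = 1.762 m/s, Re = 6.85×10^5, ε/D = 7.04×10^-4, f = 0.01859, h_1 = f(L/D)V²/2g = 24.39 m
Pipe 2: V = 0.9160 m/s, Re = 4.94×10^5, ε/D = 0.00116, f = 0.02088, h_2 = f(L/D)V²/2g = 8.055 m
Pipe 3: V = 0.9226 m/s, Re = 4.96×10^5, ε/D = 0.00175, f = 0.02300, h_3 = f(L/D)V²/2g = 8.599 m
Series → Q common, losses add: H = Σh = 41.04 m

H ≈ 41.0 m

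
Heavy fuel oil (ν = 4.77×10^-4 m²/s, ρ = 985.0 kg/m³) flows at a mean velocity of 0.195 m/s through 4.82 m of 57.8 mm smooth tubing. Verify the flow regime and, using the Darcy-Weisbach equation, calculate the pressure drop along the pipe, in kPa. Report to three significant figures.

Re = VD/ν = 0.195·0.05780/4.77×10^-4 = 23.6 → laminar (Re < 2300)
f = 64/Re = 2.709
h_f = f(L/D)V²/(2g) = 2.709·(4.82/0.05780)·0.195²/(2·9.81) = 0.4377 m
Δp = ρg·h_f = 985.0·9.81·0.4377 = 4.230 kPa

Δp ≈ 4.23 kPa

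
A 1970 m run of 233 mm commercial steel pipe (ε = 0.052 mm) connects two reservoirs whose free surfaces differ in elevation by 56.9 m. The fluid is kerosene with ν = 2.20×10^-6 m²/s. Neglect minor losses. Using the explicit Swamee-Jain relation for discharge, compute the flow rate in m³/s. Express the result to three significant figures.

Q ≈ 0.121 m³/s

Swamee-Jain (Type II): Q = -0.965·√(gD⁵h_f/L)·ln[ε/(3.7D) + √(3.17ν²L/(gD³h_f))]
√(gD⁵h_f/L) = √(9.81·0.233⁵·56.9/1970) = 0.01395
ε/(3.7D) = 6.03×10^-5; √(3.17ν²L/(gD³h_f)) = 6.54×10^-5
Q = -0.965·0.01395·ln(1.257×10^-4) = 0.1209 m³/s
Check: V = 2.84 m/s, Re = 3.00×10^5, f = 0.01649, h_f = 57.1 m ≈ 56.9 m ✓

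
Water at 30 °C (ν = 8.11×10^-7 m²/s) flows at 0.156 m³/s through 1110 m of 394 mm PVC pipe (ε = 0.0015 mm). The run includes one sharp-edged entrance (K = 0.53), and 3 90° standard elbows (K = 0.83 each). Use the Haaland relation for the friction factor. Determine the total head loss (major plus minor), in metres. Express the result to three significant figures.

H_L ≈ 3.22 m

V = 4Q/(πD²) = 1.280 m/s; V²/2g = 0.08344 m
Re = 6.22×10^5, ε/D = 3.81×10^-6 → f = 0.01262 (Haaland)
Major: h_f = f(L/D)·V²/2g = 0.01262·2817·0.08344 = 2.966 m
Minor: ΣK = 3.02; h_m = ΣK·V²/2g = 0.2520 m
Total H_L = 2.966 + 0.2520 = 3.218 m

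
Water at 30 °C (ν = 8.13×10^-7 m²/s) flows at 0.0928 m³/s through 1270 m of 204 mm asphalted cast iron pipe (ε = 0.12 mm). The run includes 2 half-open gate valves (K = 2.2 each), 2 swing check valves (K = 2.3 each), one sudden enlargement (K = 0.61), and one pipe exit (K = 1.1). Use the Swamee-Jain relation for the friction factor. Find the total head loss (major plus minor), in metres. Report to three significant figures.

V = 4Q/(πD²) = 2.839 m/s; V²/2g = 0.4109 m
Re = 7.12×10^5, ε/D = 5.88×10^-4 → f = 0.01805 (Swamee-Jain)
Major: h_f = f(L/D)·V²/2g = 0.01805·6225·0.4109 = 46.18 m
Minor: ΣK = 10.7; h_m = ΣK·V²/2g = 4.400 m
Total H_L = 46.18 + 4.400 = 50.58 m

H_L ≈ 50.6 m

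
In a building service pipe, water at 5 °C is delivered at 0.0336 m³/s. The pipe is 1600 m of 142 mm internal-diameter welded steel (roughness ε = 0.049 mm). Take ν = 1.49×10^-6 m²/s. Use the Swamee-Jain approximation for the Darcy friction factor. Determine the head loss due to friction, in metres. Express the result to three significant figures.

V = 4Q/(πD²) = 4·0.0336/(π·0.142²) = 2.122 m/s
Re = VD/ν = 2.122·0.142/1.49×10^-6 = 2.02×10^5 → turbulent
ε/D = 0.049/142 = 3.45×10^-4
Swamee-Jain: f = 0.01804
h_f = f(L/D)V²/(2g) = 0.01804·(1600/0.142)·2.122²/(2·9.81) = 46.65 m

h_f ≈ 46.6 m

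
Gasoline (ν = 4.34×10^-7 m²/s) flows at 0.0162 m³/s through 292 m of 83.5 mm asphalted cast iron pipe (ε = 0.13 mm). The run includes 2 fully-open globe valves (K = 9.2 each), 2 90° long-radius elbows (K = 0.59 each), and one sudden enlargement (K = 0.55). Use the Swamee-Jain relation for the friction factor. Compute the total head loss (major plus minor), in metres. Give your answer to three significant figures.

H_L ≈ 44.0 m

V = 4Q/(πD²) = 2.958 m/s; V²/2g = 0.4461 m
Re = 5.69×10^5, ε/D = 0.00156 → f = 0.02243 (Swamee-Jain)
Major: h_f = f(L/D)·V²/2g = 0.02243·3497·0.4461 = 34.99 m
Minor: ΣK = 20.1; h_m = ΣK·V²/2g = 8.979 m
Total H_L = 34.99 + 8.979 = 43.97 m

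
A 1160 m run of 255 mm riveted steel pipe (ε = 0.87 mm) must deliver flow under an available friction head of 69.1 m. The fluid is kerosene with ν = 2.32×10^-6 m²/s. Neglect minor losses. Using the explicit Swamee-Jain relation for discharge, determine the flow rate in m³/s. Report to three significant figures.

Q ≈ 0.168 m³/s

Swamee-Jain (Type II): Q = -0.965·√(gD⁵h_f/L)·ln[ε/(3.7D) + √(3.17ν²L/(gD³h_f))]
√(gD⁵h_f/L) = √(9.81·0.255⁵·69.1/1160) = 0.02510
ε/(3.7D) = 9.22×10^-4; √(3.17ν²L/(gD³h_f)) = 4.20×10^-5
Q = -0.965·0.02510·ln(9.641×10^-4) = 0.1682 m³/s
Check: V = 3.29 m/s, Re = 3.62×10^5, f = 0.02761, h_f = 69.4 m ≈ 69.1 m ✓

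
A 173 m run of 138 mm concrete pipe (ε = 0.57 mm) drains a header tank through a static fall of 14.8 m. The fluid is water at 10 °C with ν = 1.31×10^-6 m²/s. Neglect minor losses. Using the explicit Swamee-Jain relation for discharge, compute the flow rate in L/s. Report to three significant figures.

Swamee-Jain (Type II): Q = -0.965·√(gD⁵h_f/L)·ln[ε/(3.7D) + √(3.17ν²L/(gD³h_f))]
√(gD⁵h_f/L) = √(9.81·0.138⁵·14.8/173) = 0.006481
ε/(3.7D) = 0.00112; √(3.17ν²L/(gD³h_f)) = 4.97×10^-5
Q = -0.965·0.006481·ln(0.001166) = 0.04224 m³/s
Check: V = 2.82 m/s, Re = 2.98×10^5, f = 0.02919, h_f = 14.9 m ≈ 14.8 m ✓

Q ≈ 42.2 L/s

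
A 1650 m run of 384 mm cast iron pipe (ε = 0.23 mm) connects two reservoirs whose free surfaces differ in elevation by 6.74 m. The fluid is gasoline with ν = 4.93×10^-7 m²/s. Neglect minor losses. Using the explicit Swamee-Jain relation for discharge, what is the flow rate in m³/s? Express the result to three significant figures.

Swamee-Jain (Type II): Q = -0.965·√(gD⁵h_f/L)·ln[ε/(3.7D) + √(3.17ν²L/(gD³h_f))]
√(gD⁵h_f/L) = √(9.81·0.384⁵·6.74/1650) = 0.01829
ε/(3.7D) = 1.62×10^-4; √(3.17ν²L/(gD³h_f)) = 1.84×10^-5
Q = -0.965·0.01829·ln(1.803×10^-4) = 0.1522 m³/s
Check: V = 1.31 m/s, Re = 1.02×10^6, f = 0.01793, h_f = 6.78 m ≈ 6.74 m ✓

Q ≈ 0.152 m³/s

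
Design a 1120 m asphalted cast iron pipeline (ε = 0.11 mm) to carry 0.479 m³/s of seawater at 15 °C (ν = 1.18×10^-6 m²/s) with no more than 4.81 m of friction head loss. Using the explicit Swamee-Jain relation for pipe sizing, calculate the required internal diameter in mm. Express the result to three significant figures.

D ≈ 586 mm

Swamee-Jain (Type III): D = 0.66·[ε^1.25·(LQ²/(gh_f))^4.75 + ν·Q^9.4·(L/(gh_f))^5.2]^0.04
LQ²/(gh_f) = 5.446; L/(gh_f) = 23.74
Term 1 = ε^1.25·(…)^4.75 = 0.0353; Term 2 = ν·Q^9.4·(…)^5.2 = 0.0166
D = 0.66·(0.0353 + 0.0166)^0.04 = 0.5863 m = 586 mm
Check: V = 1.77 m/s, Re = 8.81×10^5, f = 0.01475, h_f = 4.52 m ≈ 4.81 m ✓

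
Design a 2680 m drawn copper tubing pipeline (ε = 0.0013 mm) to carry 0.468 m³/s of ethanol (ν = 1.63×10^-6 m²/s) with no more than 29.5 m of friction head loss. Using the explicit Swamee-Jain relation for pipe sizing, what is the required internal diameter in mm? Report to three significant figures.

D ≈ 463 mm

Swamee-Jain (Type III): D = 0.66·[ε^1.25·(LQ²/(gh_f))^4.75 + ν·Q^9.4·(L/(gh_f))^5.2]^0.04
LQ²/(gh_f) = 2.028; L/(gh_f) = 9.261
Term 1 = ε^1.25·(…)^4.75 = 1.26×10^-6; Term 2 = ν·Q^9.4·(…)^5.2 = 1.38×10^-4
D = 0.66·(1.26×10^-6 + 1.38×10^-4)^0.04 = 0.4627 m = 463 mm
Check: V = 2.78 m/s, Re = 7.90×10^5, f = 0.01214, h_f = 27.8 m ≈ 29.5 m ✓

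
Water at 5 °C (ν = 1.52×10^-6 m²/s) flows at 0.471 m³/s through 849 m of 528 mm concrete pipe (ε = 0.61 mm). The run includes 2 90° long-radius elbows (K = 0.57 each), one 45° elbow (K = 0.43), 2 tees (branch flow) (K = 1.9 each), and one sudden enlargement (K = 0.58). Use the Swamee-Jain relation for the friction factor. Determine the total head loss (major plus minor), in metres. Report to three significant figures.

V = 4Q/(πD²) = 2.151 m/s; V²/2g = 0.2358 m
Re = 7.47×10^5, ε/D = 0.00116 → f = 0.02081 (Swamee-Jain)
Major: h_f = f(L/D)·V²/2g = 0.02081·1608·0.2358 = 7.892 m
Minor: ΣK = 5.95; h_m = ΣK·V²/2g = 1.403 m
Total H_L = 7.892 + 1.403 = 9.295 m

H_L ≈ 9.30 m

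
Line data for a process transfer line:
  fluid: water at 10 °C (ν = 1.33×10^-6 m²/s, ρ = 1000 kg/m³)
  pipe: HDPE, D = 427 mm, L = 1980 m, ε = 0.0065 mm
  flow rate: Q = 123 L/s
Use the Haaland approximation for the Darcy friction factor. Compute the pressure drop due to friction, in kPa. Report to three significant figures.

Δp ≈ 25.1 kPa

V = 4Q/(πD²) = 4·0.123/(π·0.427²) = 0.8589 m/s
Re = VD/ν = 0.8589·0.427/1.33×10^-6 = 2.76×10^5 → turbulent
ε/D = 0.0065/427 = 1.52×10^-5
Haaland: f = 0.01469
h_f = f(L/D)V²/(2g) = 0.01469·(1980/0.427)·0.8589²/(2·9.81) = 2.561 m
Δp = ρg·h_f = 1000·9.81·2.561 = 25.13 kPa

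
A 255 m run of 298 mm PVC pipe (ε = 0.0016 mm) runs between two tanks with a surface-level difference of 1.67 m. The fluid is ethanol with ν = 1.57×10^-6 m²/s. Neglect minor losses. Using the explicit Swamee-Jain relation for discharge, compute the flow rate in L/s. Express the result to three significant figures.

Swamee-Jain (Type II): Q = -0.965·√(gD⁵h_f/L)·ln[ε/(3.7D) + √(3.17ν²L/(gD³h_f))]
√(gD⁵h_f/L) = √(9.81·0.298⁵·1.67/255) = 0.01229
ε/(3.7D) = 1.45×10^-6; √(3.17ν²L/(gD³h_f)) = 6.78×10^-5
Q = -0.965·0.01229·ln(6.924×10^-5) = 0.1136 m³/s
Check: V = 1.63 m/s, Re = 3.09×10^5, f = 0.01436, h_f = 1.66 m ≈ 1.67 m ✓

Q ≈ 114 L/s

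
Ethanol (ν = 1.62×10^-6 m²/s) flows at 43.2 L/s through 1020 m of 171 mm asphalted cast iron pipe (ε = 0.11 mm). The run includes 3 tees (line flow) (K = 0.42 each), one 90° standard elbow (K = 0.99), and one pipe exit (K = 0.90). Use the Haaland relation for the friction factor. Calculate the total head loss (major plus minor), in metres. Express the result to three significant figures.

H_L ≈ 21.4 m

V = 4Q/(πD²) = 1.881 m/s; V²/2g = 0.1803 m
Re = 1.99×10^5, ε/D = 6.43×10^-4 → f = 0.01937 (Haaland)
Major: h_f = f(L/D)·V²/2g = 0.01937·5965·0.1803 = 20.83 m
Minor: ΣK = 3.15; h_m = ΣK·V²/2g = 0.5681 m
Total H_L = 20.83 + 0.5681 = 21.40 m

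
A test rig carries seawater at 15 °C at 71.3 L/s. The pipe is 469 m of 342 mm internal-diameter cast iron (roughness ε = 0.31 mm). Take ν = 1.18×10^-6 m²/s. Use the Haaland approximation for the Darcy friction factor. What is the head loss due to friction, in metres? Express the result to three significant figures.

h_f ≈ 0.859 m

V = 4Q/(πD²) = 4·0.0713/(π·0.342²) = 0.7762 m/s
Re = VD/ν = 0.7762·0.342/1.18×10^-6 = 2.25×10^5 → turbulent
ε/D = 0.31/342 = 9.06×10^-4
Haaland: f = 0.02040
h_f = f(L/D)V²/(2g) = 0.02040·(469/0.342)·0.7762²/(2·9.81) = 0.8588 m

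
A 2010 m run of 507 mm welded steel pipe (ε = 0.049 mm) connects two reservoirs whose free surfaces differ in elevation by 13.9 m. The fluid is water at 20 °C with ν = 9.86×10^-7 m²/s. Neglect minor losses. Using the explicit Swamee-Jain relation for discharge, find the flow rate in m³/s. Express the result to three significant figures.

Swamee-Jain (Type II): Q = -0.965·√(gD⁵h_f/L)·ln[ε/(3.7D) + √(3.17ν²L/(gD³h_f))]
√(gD⁵h_f/L) = √(9.81·0.507⁵·13.9/2010) = 0.04767
ε/(3.7D) = 2.61×10^-5; √(3.17ν²L/(gD³h_f)) = 1.87×10^-5
Q = -0.965·0.04767·ln(4.479×10^-5) = 0.4607 m³/s
Check: V = 2.28 m/s, Re = 1.17×10^6, f = 0.01328, h_f = 14.0 m ≈ 13.9 m ✓

Q ≈ 0.461 m³/s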